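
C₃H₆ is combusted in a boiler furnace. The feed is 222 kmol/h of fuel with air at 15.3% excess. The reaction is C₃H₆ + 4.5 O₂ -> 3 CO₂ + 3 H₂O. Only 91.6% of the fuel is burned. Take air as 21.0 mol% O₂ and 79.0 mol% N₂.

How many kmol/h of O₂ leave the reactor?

237 kmol/h

Stoichiometric O₂ = 4.5 × 222 = 999 kmol/h; O₂ fed = 999 × 1.153 = 1152 kmol/h.
N₂ fed = 1152 × 79/21 = 4333 kmol/h.
Fuel reacted = 0.916 × 222 → ξ = 203.4 kmol/h.
Outlet (n = n₀ + ν ξ):
  C₃H₆: 222 − 1(203.4) = 18.65
  O₂: 1152 − 4.5(203.4) = 236.8
  N₂: 4333 (inert)
  CO₂: 0 + 3(203.4) = 610.1
  H₂O: 0 + 3(203.4) = 610.1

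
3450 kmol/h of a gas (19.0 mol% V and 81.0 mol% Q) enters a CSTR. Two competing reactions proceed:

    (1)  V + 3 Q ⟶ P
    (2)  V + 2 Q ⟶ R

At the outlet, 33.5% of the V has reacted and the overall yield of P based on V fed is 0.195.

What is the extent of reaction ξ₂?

Yield of P: 1ξ₁ / 655.5 = 0.195 → ξ₁ = 127.8 kmol/h.
Conversion of V: 1ξ₁ + 1ξ₂ = 0.335 × 655.5 = 219.6 → ξ₂ = 91.77 kmol/h.
Outlet amounts (n = n₀ + Σ ν·ξ):
  V: 655.5 − 1(127.8) − 1(91.77) = 435.9
  Q: 2794 − 3(127.8) − 2(91.77) = 2227
  P: 0 + 1(127.8) = 127.8
  R: 0 + 1(91.77) = 91.77

ξ₂ = 91.8 kmol/h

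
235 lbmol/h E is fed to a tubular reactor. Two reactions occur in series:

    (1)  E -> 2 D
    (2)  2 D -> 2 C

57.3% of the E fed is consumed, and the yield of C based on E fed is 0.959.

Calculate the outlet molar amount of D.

43.9 lbmol/h

Conversion of E: E consumed = 1ξ₁ = 0.573 × 235 → ξ₁ = 134.7 lbmol/h.
Yield of C: 2ξ₂ / 235 = 0.959 → ξ₂ = 112.7 lbmol/h.
Outlet amounts (n = n₀ + Σ ν·ξ):
  E: 235 − 1(134.7) = 100.3
  D: 0 + 2(134.7) − 2(112.7) = 43.95
  C: 0 + 2(112.7) = 225.4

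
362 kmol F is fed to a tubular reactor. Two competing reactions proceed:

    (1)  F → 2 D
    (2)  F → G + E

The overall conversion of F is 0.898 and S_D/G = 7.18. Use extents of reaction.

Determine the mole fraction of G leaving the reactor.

Conversion of F: F consumed = 0.898 × 362 = 325.1 kmol = 1ξ₁ + 1ξ₂.
Selectivity: 2ξ₁ / (1ξ₂) = 7.18 → ξ₁ = 3.59 ξ₂.
Substitute: (1·3.59 + 1) ξ₂ = 325.1 → ξ₂ = 70.82 kmol, ξ₁ = 254.3 kmol.
Outlet amounts (n = n₀ + Σ ν·ξ):
  F: 362 − 1(254.3) − 1(70.82) = 36.92
  D: 0 + 2(254.3) = 508.5
  G: 0 + 1(70.82) = 70.82
  E: 0 + 1(70.82) = 70.82
Total out = 687.1 kmol; y_G = 70.82 / 687.1 = 0.1031.

0.103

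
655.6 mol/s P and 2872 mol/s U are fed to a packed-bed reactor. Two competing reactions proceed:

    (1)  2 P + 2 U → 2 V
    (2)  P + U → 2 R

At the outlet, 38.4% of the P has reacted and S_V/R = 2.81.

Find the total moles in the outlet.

Conversion of P: P consumed = 0.384 × 655.6 = 251.8 mol/s = 2ξ₁ + 1ξ₂.
Selectivity: 2ξ₁ / (2ξ₂) = 2.81 → ξ₁ = 2.81 ξ₂.
Substitute: (2·2.81 + 1) ξ₂ = 251.8 → ξ₂ = 38.03 mol/s, ξ₁ = 106.9 mol/s.
Outlet amounts (n = n₀ + Σ ν·ξ):
  P: 655.6 − 2(106.9) − 1(38.03) = 403.8
  U: 2872 − 2(106.9) − 1(38.03) = 2620
  V: 0 + 2(106.9) = 213.7
  R: 0 + 2(38.03) = 76.06
Total out = 403.8 + 2620 + 213.7 + 76.06 = 3314 mol/s.

3310 mol/s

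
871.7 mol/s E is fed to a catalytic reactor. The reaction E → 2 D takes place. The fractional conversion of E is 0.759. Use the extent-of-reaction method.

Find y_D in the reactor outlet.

E reacted = 0.759 × 871.7 = 661.6 mol/s; ν_E = −1, so ξ = 661.6/1 = 661.6 mol/s.
Outlet amounts (n = n₀ + ν ξ):
  E: 871.7 − 1(661.6) = 210.1
  D: 0 + 2(661.6) = 1323
Total out = 1533 mol/s; y_D = 1323 / 1533 = 0.863.

0.863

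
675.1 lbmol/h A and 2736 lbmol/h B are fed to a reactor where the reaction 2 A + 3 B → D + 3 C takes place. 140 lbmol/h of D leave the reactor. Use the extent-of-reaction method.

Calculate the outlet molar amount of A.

For D: n = n₀ + 1ξ → 140 = 0 + 1ξ, giving ξ = 140 lbmol/h.
Outlet amounts (n = n₀ + ν ξ):
  A: 675.1 − 2(140) = 395.1
  B: 2736 − 3(140) = 2316
  D: 0 + 1(140) = 140
  C: 0 + 3(140) = 420

395 lbmol/h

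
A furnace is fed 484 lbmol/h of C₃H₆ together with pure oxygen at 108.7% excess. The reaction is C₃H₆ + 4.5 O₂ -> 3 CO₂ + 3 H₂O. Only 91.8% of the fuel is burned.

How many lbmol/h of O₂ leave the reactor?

Stoichiometric O₂ = 4.5 × 484 = 2178 lbmol/h; O₂ fed = 2178 × 2.087 = 4545 lbmol/h.
Fuel reacted = 0.918 × 484 → ξ = 444.3 lbmol/h.
Outlet (n = n₀ + ν ξ):
  C₃H₆: 484 − 1(444.3) = 39.69
  O₂: 4545 − 4.5(444.3) = 2546
  CO₂: 0 + 3(444.3) = 1333
  H₂O: 0 + 3(444.3) = 1333

2550 lbmol/h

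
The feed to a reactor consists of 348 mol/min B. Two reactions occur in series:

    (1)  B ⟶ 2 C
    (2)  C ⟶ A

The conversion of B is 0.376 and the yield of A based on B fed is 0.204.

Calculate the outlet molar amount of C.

Conversion of B: B consumed = 1ξ₁ = 0.376 × 348 → ξ₁ = 130.8 mol/min.
Yield of A: 1ξ₂ / 348 = 0.204 → ξ₂ = 70.99 mol/min.
Outlet amounts (n = n₀ + Σ ν·ξ):
  B: 348 − 1(130.8) = 217.2
  C: 0 + 2(130.8) − 1(70.99) = 190.7
  A: 0 + 1(70.99) = 70.99

191 mol/min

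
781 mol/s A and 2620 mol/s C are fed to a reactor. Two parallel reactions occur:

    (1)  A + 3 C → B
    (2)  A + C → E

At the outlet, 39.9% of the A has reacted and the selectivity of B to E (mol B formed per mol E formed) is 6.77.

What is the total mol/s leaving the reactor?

2550 mol/s

Conversion of A: A consumed = 0.399 × 781 = 311.6 mol/s = 1ξ₁ + 1ξ₂.
Selectivity: 1ξ₁ / (1ξ₂) = 6.77 → ξ₁ = 6.77 ξ₂.
Substitute: (1·6.77 + 1) ξ₂ = 311.6 → ξ₂ = 40.11 mol/s, ξ₁ = 271.5 mol/s.
Outlet amounts (n = n₀ + Σ ν·ξ):
  A: 781 − 1(271.5) − 1(40.11) = 469.4
  C: 2620 − 3(271.5) − 1(40.11) = 1765
  B: 0 + 1(271.5) = 271.5
  E: 0 + 1(40.11) = 40.11
Total out = 469.4 + 1765 + 271.5 + 40.11 = 2546 mol/s.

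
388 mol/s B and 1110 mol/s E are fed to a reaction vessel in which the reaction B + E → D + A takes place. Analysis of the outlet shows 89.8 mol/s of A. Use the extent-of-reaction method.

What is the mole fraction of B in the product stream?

0.199

For A: n = n₀ + 1ξ → 89.8 = 0 + 1ξ, giving ξ = 89.8 mol/s.
Outlet amounts (n = n₀ + ν ξ):
  B: 388 − 1(89.8) = 298.2
  E: 1110 − 1(89.8) = 1020
  D: 0 + 1(89.8) = 89.8
  A: 0 + 1(89.8) = 89.8
Total out = 1498 mol/s; y_B = 298.2 / 1498 = 0.1991.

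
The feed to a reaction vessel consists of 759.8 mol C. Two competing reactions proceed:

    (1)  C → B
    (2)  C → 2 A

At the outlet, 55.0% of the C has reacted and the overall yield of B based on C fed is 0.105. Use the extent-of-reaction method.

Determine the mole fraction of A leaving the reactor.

Yield of B: 1ξ₁ / 759.8 = 0.105 → ξ₁ = 79.78 mol.
Conversion of C: 1ξ₁ + 1ξ₂ = 0.55 × 759.8 = 417.9 → ξ₂ = 338.1 mol.
Outlet amounts (n = n₀ + Σ ν·ξ):
  C: 759.8 − 1(79.78) − 1(338.1) = 341.9
  B: 0 + 1(79.78) = 79.78
  A: 0 + 2(338.1) = 676.2
Total out = 1098 mol; y_A = 676.2 / 1098 = 0.6159.

0.616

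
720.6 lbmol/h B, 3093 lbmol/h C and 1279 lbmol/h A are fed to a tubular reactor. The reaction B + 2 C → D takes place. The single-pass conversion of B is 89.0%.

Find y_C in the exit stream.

0.475

B reacted = 0.89 × 720.6 = 641.3 lbmol/h; ν_B = −1, so ξ = 641.3/1 = 641.3 lbmol/h.
Outlet amounts (n = n₀ + ν ξ):
  B: 720.6 − 1(641.3) = 79.27
  C: 3093 − 2(641.3) = 1810
  D: 0 + 1(641.3) = 641.3
  A: 1279 (inert)
Total out = 3810 lbmol/h; y_C = 1810 / 3810 = 0.4752.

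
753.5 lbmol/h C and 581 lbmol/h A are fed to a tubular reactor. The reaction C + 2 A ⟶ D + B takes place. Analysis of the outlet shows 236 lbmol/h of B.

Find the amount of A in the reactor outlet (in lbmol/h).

For B: n = n₀ + 1ξ → 236 = 0 + 1ξ, giving ξ = 236 lbmol/h.
Outlet amounts (n = n₀ + ν ξ):
  C: 753.5 − 1(236) = 517.5
  A: 581 − 2(236) = 109
  D: 0 + 1(236) = 236
  B: 0 + 1(236) = 236

109 lbmol/h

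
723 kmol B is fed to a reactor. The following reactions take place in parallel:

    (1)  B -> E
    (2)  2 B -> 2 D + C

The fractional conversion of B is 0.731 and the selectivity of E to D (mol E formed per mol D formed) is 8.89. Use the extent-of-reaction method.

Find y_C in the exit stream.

0.0356

Conversion of B: B consumed = 0.731 × 723 = 528.5 kmol = 1ξ₁ + 2ξ₂.
Selectivity: 1ξ₁ / (2ξ₂) = 8.89 → ξ₁ = 17.78 ξ₂.
Substitute: (1·17.78 + 2) ξ₂ = 528.5 → ξ₂ = 26.72 kmol, ξ₁ = 475.1 kmol.
Outlet amounts (n = n₀ + Σ ν·ξ):
  B: 723 − 1(475.1) − 2(26.72) = 194.5
  E: 0 + 1(475.1) = 475.1
  D: 0 + 2(26.72) = 53.44
  C: 0 + 1(26.72) = 26.72
Total out = 749.7 kmol; y_C = 26.72 / 749.7 = 0.03564.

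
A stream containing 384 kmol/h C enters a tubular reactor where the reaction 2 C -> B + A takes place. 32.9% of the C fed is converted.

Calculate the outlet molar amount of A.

63.2 kmol/h

C reacted = 0.329 × 384 = 126.3 kmol/h; ν_C = −2, so ξ = 126.3/2 = 63.17 kmol/h.
Outlet amounts (n = n₀ + ν ξ):
  C: 384 − 2(63.17) = 257.7
  B: 0 + 1(63.17) = 63.17
  A: 0 + 1(63.17) = 63.17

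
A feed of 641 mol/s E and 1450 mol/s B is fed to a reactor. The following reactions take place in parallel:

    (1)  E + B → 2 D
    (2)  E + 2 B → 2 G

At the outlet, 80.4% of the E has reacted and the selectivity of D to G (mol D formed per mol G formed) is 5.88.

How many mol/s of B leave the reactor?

860 mol/s

Conversion of E: E consumed = 0.804 × 641 = 515.4 mol/s = 1ξ₁ + 1ξ₂.
Selectivity: 2ξ₁ / (2ξ₂) = 5.88 → ξ₁ = 5.88 ξ₂.
Substitute: (1·5.88 + 1) ξ₂ = 515.4 → ξ₂ = 74.91 mol/s, ξ₁ = 440.5 mol/s.
Outlet amounts (n = n₀ + Σ ν·ξ):
  E: 641 − 1(440.5) − 1(74.91) = 125.6
  B: 1450 − 1(440.5) − 2(74.91) = 859.7
  D: 0 + 2(440.5) = 880.9
  G: 0 + 2(74.91) = 149.8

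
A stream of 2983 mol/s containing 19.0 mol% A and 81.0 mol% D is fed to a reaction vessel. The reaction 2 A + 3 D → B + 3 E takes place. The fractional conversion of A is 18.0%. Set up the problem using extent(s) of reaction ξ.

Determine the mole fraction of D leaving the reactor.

0.772

A reacted = 0.18 × 566.8 = 102 mol/s; ν_A = −2, so ξ = 102/2 = 51.01 mol/s.
Outlet amounts (n = n₀ + ν ξ):
  A: 566.8 − 2(51.01) = 464.8
  D: 2416 − 3(51.01) = 2263
  B: 0 + 1(51.01) = 51.01
  E: 0 + 3(51.01) = 153
Total out = 2932 mol/s; y_D = 2263 / 2932 = 0.7719.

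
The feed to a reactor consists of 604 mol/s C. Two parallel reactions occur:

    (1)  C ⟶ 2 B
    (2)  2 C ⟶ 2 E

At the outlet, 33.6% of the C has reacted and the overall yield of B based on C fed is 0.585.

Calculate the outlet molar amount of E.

Yield of B: 2ξ₁ / 604 = 0.585 → ξ₁ = 176.7 mol/s.
Conversion of C: 1ξ₁ + 2ξ₂ = 0.336 × 604 = 202.9 → ξ₂ = 13.14 mol/s.
Outlet amounts (n = n₀ + Σ ν·ξ):
  C: 604 − 1(176.7) − 2(13.14) = 401.1
  B: 0 + 2(176.7) = 353.3
  E: 0 + 2(13.14) = 26.27

26.3 mol/s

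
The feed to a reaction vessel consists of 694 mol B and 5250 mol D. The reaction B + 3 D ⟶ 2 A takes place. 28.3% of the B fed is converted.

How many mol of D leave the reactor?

B reacted = 0.283 × 694 = 196.4 mol; ν_B = −1, so ξ = 196.4/1 = 196.4 mol.
Outlet amounts (n = n₀ + ν ξ):
  B: 694 − 1(196.4) = 497.6
  D: 5250 − 3(196.4) = 4661
  A: 0 + 2(196.4) = 392.8

4660 mol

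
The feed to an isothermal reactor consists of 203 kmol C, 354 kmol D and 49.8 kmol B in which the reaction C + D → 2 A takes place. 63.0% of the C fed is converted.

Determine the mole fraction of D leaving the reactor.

0.373

C reacted = 0.63 × 203 = 127.9 kmol; ν_C = −1, so ξ = 127.9/1 = 127.9 kmol.
Outlet amounts (n = n₀ + ν ξ):
  C: 203 − 1(127.9) = 75.11
  D: 354 − 1(127.9) = 226.1
  A: 0 + 2(127.9) = 255.8
  B: 49.8 (inert)
Total out = 606.8 kmol; y_D = 226.1 / 606.8 = 0.3726.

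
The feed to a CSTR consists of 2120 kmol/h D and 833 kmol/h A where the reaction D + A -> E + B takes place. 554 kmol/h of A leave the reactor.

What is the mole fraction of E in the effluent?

For A: n = n₀ − 1ξ → 554 = 833 − 1ξ, giving ξ = 279 kmol/h.
Outlet amounts (n = n₀ + ν ξ):
  D: 2120 − 1(279) = 1841
  A: 833 − 1(279) = 554
  E: 0 + 1(279) = 279
  B: 0 + 1(279) = 279
Total out = 2953 kmol/h; y_E = 279 / 2953 = 0.09448.

0.0945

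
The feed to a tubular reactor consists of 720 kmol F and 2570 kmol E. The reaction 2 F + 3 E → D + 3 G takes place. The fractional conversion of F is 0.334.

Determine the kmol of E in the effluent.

F reacted = 0.334 × 720 = 240.5 kmol; ν_F = −2, so ξ = 240.5/2 = 120.2 kmol.
Outlet amounts (n = n₀ + ν ξ):
  F: 720 − 2(120.2) = 479.5
  E: 2570 − 3(120.2) = 2209
  D: 0 + 1(120.2) = 120.2
  G: 0 + 3(120.2) = 360.7

2210 kmol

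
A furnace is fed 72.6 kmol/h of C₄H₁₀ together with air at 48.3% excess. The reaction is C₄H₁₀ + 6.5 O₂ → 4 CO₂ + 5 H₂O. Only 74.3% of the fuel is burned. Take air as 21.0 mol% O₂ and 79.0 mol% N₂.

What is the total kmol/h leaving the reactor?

3490 kmol/h

Stoichiometric O₂ = 6.5 × 72.6 = 471.9 kmol/h; O₂ fed = 471.9 × 1.483 = 699.8 kmol/h.
N₂ fed = 699.8 × 79/21 = 2633 kmol/h.
Fuel reacted = 0.743 × 72.6 → ξ = 53.94 kmol/h.
Outlet (n = n₀ + ν ξ):
  C₄H₁₀: 72.6 − 1(53.94) = 18.66
  O₂: 699.8 − 6.5(53.94) = 349.2
  N₂: 2633 (inert)
  CO₂: 0 + 4(53.94) = 215.8
  H₂O: 0 + 5(53.94) = 269.7
Total out = 18.66 + 349.2 + 2633 + 215.8 + 269.7 = 3486 kmol/h.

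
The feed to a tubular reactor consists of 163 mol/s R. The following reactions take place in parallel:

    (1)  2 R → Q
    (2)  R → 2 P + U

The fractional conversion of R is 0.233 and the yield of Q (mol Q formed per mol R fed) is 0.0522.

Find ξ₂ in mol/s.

Yield of Q: 1ξ₁ / 163 = 0.0522 → ξ₁ = 8.509 mol/s.
Conversion of R: 2ξ₁ + 1ξ₂ = 0.233 × 163 = 37.98 → ξ₂ = 20.96 mol/s.
Outlet amounts (n = n₀ + Σ ν·ξ):
  R: 163 − 2(8.509) − 1(20.96) = 125
  Q: 0 + 1(8.509) = 8.509
  P: 0 + 2(20.96) = 41.92
  U: 0 + 1(20.96) = 20.96

ξ₂ = 21 mol/s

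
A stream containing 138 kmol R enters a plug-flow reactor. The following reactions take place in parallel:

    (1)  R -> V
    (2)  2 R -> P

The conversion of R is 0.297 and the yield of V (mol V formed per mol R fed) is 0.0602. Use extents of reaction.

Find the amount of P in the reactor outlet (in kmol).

Yield of V: 1ξ₁ / 138 = 0.0602 → ξ₁ = 8.308 kmol.
Conversion of R: 1ξ₁ + 2ξ₂ = 0.297 × 138 = 40.99 → ξ₂ = 16.34 kmol.
Outlet amounts (n = n₀ + Σ ν·ξ):
  R: 138 − 1(8.308) − 2(16.34) = 97.01
  V: 0 + 1(8.308) = 8.308
  P: 0 + 1(16.34) = 16.34

16.3 kmol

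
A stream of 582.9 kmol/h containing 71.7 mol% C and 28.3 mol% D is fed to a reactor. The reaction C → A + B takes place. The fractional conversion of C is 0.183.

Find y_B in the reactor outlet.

0.116

C reacted = 0.183 × 417.9 = 76.48 kmol/h; ν_C = −1, so ξ = 76.48/1 = 76.48 kmol/h.
Outlet amounts (n = n₀ + ν ξ):
  C: 417.9 − 1(76.48) = 341.5
  A: 0 + 1(76.48) = 76.48
  B: 0 + 1(76.48) = 76.48
  D: 165 (inert)
Total out = 659.4 kmol/h; y_B = 76.48 / 659.4 = 0.116.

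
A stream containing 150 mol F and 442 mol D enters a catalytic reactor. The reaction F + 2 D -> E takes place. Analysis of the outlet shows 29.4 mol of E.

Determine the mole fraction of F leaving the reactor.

0.226

For E: n = n₀ + 1ξ → 29.4 = 0 + 1ξ, giving ξ = 29.4 mol.
Outlet amounts (n = n₀ + ν ξ):
  F: 150 − 1(29.4) = 120.6
  D: 442 − 2(29.4) = 383.2
  E: 0 + 1(29.4) = 29.4
Total out = 533.2 mol; y_F = 120.6 / 533.2 = 0.2262.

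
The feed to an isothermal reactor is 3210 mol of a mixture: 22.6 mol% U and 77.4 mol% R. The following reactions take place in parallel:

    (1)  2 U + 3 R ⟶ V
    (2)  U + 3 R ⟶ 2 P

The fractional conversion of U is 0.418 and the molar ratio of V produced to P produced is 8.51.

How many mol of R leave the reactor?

Conversion of U: U consumed = 0.418 × 725.5 = 303.2 mol = 2ξ₁ + 1ξ₂.
Selectivity: 1ξ₁ / (2ξ₂) = 8.51 → ξ₁ = 17.02 ξ₂.
Substitute: (2·17.02 + 1) ξ₂ = 303.2 → ξ₂ = 8.654 mol, ξ₁ = 147.3 mol.
Outlet amounts (n = n₀ + Σ ν·ξ):
  U: 725.5 − 2(147.3) − 1(8.654) = 422.2
  R: 2485 − 3(147.3) − 3(8.654) = 2017
  V: 0 + 1(147.3) = 147.3
  P: 0 + 2(8.654) = 17.31

2020 mol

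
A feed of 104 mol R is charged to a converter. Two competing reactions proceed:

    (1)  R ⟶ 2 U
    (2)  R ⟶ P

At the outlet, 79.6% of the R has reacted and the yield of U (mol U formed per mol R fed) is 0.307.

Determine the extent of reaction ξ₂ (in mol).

Yield of U: 2ξ₁ / 104 = 0.307 → ξ₁ = 15.96 mol.
Conversion of R: 1ξ₁ + 1ξ₂ = 0.796 × 104 = 82.78 → ξ₂ = 66.82 mol.
Outlet amounts (n = n₀ + Σ ν·ξ):
  R: 104 − 1(15.96) − 1(66.82) = 21.22
  U: 0 + 2(15.96) = 31.93
  P: 0 + 1(66.82) = 66.82

ξ₂ = 66.8 mol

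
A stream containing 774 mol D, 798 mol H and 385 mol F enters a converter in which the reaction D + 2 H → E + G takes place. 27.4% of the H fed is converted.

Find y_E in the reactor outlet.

0.0592

H reacted = 0.274 × 798 = 218.7 mol; ν_H = −2, so ξ = 218.7/2 = 109.3 mol.
Outlet amounts (n = n₀ + ν ξ):
  D: 774 − 1(109.3) = 664.7
  H: 798 − 2(109.3) = 579.3
  E: 0 + 1(109.3) = 109.3
  G: 0 + 1(109.3) = 109.3
  F: 385 (inert)
Total out = 1848 mol; y_E = 109.3 / 1848 = 0.05917.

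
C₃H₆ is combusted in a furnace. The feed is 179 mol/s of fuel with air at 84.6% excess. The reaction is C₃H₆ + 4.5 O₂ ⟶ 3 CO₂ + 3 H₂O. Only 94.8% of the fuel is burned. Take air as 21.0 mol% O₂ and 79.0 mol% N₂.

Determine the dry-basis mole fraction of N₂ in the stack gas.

Stoichiometric O₂ = 4.5 × 179 = 805.5 mol/s; O₂ fed = 805.5 × 1.846 = 1487 mol/s.
N₂ fed = 1487 × 79/21 = 5594 mol/s.
Fuel reacted = 0.948 × 179 → ξ = 169.7 mol/s.
Outlet (n = n₀ + ν ξ):
  C₃H₆: 179 − 1(169.7) = 9.308
  O₂: 1487 − 4.5(169.7) = 723.3
  N₂: 5594 (inert)
  CO₂: 0 + 3(169.7) = 509.1
  H₂O: 0 + 3(169.7) = 509.1
Dry total = 6835 mol/s; y_N₂ (dry) = 5594 / 6835 = 0.8183.

0.818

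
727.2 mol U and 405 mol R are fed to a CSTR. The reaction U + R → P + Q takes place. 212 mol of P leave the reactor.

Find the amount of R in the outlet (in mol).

193 mol

For P: n = n₀ + 1ξ → 212 = 0 + 1ξ, giving ξ = 212 mol.
Outlet amounts (n = n₀ + ν ξ):
  U: 727.2 − 1(212) = 515.2
  R: 405 − 1(212) = 193
  P: 0 + 1(212) = 212
  Q: 0 + 1(212) = 212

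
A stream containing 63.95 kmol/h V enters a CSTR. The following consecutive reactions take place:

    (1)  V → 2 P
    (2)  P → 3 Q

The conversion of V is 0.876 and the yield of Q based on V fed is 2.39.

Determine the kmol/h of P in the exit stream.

Conversion of V: V consumed = 1ξ₁ = 0.876 × 63.95 → ξ₁ = 56.02 kmol/h.
Yield of Q: 3ξ₂ / 63.95 = 2.39 → ξ₂ = 50.95 kmol/h.
Outlet amounts (n = n₀ + Σ ν·ξ):
  V: 63.95 − 1(56.02) = 7.93
  P: 0 + 2(56.02) − 1(50.95) = 61.09
  Q: 0 + 3(50.95) = 152.8

61.1 kmol/h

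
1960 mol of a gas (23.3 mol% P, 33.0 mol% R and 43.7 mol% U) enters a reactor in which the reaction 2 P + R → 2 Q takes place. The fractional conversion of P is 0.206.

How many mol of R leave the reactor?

P reacted = 0.206 × 456.7 = 94.08 mol; ν_P = −2, so ξ = 94.08/2 = 47.04 mol.
Outlet amounts (n = n₀ + ν ξ):
  P: 456.7 − 2(47.04) = 362.6
  R: 646.8 − 1(47.04) = 599.8
  Q: 0 + 2(47.04) = 94.08
  U: 856.5 (inert)

600 mol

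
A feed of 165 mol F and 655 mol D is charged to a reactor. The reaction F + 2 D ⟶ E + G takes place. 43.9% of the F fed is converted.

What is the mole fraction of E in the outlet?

0.0969

F reacted = 0.439 × 165 = 72.44 mol; ν_F = −1, so ξ = 72.44/1 = 72.44 mol.
Outlet amounts (n = n₀ + ν ξ):
  F: 165 − 1(72.44) = 92.56
  D: 655 − 2(72.44) = 510.1
  E: 0 + 1(72.44) = 72.44
  G: 0 + 1(72.44) = 72.44
Total out = 747.6 mol; y_E = 72.44 / 747.6 = 0.09689.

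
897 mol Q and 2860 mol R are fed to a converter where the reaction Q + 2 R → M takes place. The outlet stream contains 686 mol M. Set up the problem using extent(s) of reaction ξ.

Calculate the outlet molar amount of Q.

For M: n = n₀ + 1ξ → 686 = 0 + 1ξ, giving ξ = 686 mol.
Outlet amounts (n = n₀ + ν ξ):
  Q: 897 − 1(686) = 211
  R: 2860 − 2(686) = 1488
  M: 0 + 1(686) = 686

211 mol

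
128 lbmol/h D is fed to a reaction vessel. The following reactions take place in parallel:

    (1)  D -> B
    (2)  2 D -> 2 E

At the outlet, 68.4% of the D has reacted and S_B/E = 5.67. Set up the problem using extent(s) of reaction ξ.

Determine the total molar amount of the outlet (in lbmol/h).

Conversion of D: D consumed = 0.684 × 128 = 87.55 lbmol/h = 1ξ₁ + 2ξ₂.
Selectivity: 1ξ₁ / (2ξ₂) = 5.67 → ξ₁ = 11.34 ξ₂.
Substitute: (1·11.34 + 2) ξ₂ = 87.55 → ξ₂ = 6.563 lbmol/h, ξ₁ = 74.43 lbmol/h.
Outlet amounts (n = n₀ + Σ ν·ξ):
  D: 128 − 1(74.43) − 2(6.563) = 40.45
  B: 0 + 1(74.43) = 74.43
  E: 0 + 2(6.563) = 13.13
Total out = 40.45 + 74.43 + 13.13 = 128 lbmol/h.

128 lbmol/h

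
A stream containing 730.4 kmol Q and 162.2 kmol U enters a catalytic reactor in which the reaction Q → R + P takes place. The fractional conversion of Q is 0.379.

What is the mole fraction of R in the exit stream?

0.237

Q reacted = 0.379 × 730.4 = 276.8 kmol; ν_Q = −1, so ξ = 276.8/1 = 276.8 kmol.
Outlet amounts (n = n₀ + ν ξ):
  Q: 730.4 − 1(276.8) = 453.6
  R: 0 + 1(276.8) = 276.8
  P: 0 + 1(276.8) = 276.8
  U: 162.2 (inert)
Total out = 1169 kmol; y_R = 276.8 / 1169 = 0.2367.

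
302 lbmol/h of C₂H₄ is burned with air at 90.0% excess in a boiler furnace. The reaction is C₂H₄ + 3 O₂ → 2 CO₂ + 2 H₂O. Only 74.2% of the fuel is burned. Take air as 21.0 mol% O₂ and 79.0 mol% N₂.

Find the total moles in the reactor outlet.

Stoichiometric O₂ = 3 × 302 = 906 lbmol/h; O₂ fed = 906 × 1.900 = 1721 lbmol/h.
N₂ fed = 1721 × 79/21 = 6476 lbmol/h.
Fuel reacted = 0.742 × 302 → ξ = 224.1 lbmol/h.
Outlet (n = n₀ + ν ξ):
  C₂H₄: 302 − 1(224.1) = 77.92
  O₂: 1721 − 3(224.1) = 1049
  N₂: 6476 (inert)
  CO₂: 0 + 2(224.1) = 448.2
  H₂O: 0 + 2(224.1) = 448.2
Total out = 77.92 + 1049 + 6476 + 448.2 + 448.2 = 8499 lbmol/h.

8500 lbmol/h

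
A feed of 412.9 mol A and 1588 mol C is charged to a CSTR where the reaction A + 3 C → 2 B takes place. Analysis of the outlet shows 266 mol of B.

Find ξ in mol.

ξ = 133 mol

For B: n = n₀ + 2ξ → 266 = 0 + 2ξ, giving ξ = 133 mol.
Outlet amounts (n = n₀ + ν ξ):
  A: 412.9 − 1(133) = 279.9
  C: 1588 − 3(133) = 1189
  B: 0 + 2(133) = 266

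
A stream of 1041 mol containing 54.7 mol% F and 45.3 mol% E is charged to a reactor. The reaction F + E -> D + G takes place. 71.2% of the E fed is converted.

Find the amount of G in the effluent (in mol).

E reacted = 0.712 × 471.6 = 335.8 mol; ν_E = −1, so ξ = 335.8/1 = 335.8 mol.
Outlet amounts (n = n₀ + ν ξ):
  F: 569.4 − 1(335.8) = 233.7
  E: 471.6 − 1(335.8) = 135.8
  D: 0 + 1(335.8) = 335.8
  G: 0 + 1(335.8) = 335.8

336 mol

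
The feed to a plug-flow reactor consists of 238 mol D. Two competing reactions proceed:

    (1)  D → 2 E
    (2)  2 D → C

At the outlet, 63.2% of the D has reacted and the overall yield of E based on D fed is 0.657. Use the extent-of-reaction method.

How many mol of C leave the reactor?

Yield of E: 2ξ₁ / 238 = 0.657 → ξ₁ = 78.18 mol.
Conversion of D: 1ξ₁ + 2ξ₂ = 0.632 × 238 = 150.4 → ξ₂ = 36.12 mol.
Outlet amounts (n = n₀ + Σ ν·ξ):
  D: 238 − 1(78.18) − 2(36.12) = 87.58
  E: 0 + 2(78.18) = 156.4
  C: 0 + 1(36.12) = 36.12

36.1 mol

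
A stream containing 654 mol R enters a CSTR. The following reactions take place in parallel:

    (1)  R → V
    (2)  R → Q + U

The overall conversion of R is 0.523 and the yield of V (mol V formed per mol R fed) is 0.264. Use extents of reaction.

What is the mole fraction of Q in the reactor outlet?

Yield of V: 1ξ₁ / 654 = 0.264 → ξ₁ = 172.7 mol.
Conversion of R: 1ξ₁ + 1ξ₂ = 0.523 × 654 = 342 → ξ₂ = 169.4 mol.
Outlet amounts (n = n₀ + Σ ν·ξ):
  R: 654 − 1(172.7) − 1(169.4) = 312
  V: 0 + 1(172.7) = 172.7
  Q: 0 + 1(169.4) = 169.4
  U: 0 + 1(169.4) = 169.4
Total out = 823.4 mol; y_Q = 169.4 / 823.4 = 0.2057.

0.206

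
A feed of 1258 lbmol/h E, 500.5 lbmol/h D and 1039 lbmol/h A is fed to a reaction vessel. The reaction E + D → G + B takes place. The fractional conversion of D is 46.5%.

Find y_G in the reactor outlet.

D reacted = 0.465 × 500.5 = 232.7 lbmol/h; ν_D = −1, so ξ = 232.7/1 = 232.7 lbmol/h.
Outlet amounts (n = n₀ + ν ξ):
  E: 1258 − 1(232.7) = 1025
  D: 500.5 − 1(232.7) = 267.8
  G: 0 + 1(232.7) = 232.7
  B: 0 + 1(232.7) = 232.7
  A: 1039 (inert)
Total out = 2798 lbmol/h; y_G = 232.7 / 2798 = 0.08319.

0.0832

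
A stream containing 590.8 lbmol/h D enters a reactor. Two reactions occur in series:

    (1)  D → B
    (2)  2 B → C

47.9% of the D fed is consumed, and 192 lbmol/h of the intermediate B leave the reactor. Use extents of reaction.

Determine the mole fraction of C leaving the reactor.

0.0834

Conversion of D: D consumed = 1ξ₁ = 0.479 × 590.8 → ξ₁ = 283 lbmol/h.
B balance: n_B = 0 + 1ξ₁ − 2ξ₂ = 192 → ξ₂ = (1·283 − 192)/2 = 45.5 lbmol/h.
Outlet amounts (n = n₀ + Σ ν·ξ):
  D: 590.8 − 1(283) = 307.8
  B: 0 + 1(283) − 2(45.5) = 192
  C: 0 + 1(45.5) = 45.5
Total out = 545.3 lbmol/h; y_C = 45.5 / 545.3 = 0.08343.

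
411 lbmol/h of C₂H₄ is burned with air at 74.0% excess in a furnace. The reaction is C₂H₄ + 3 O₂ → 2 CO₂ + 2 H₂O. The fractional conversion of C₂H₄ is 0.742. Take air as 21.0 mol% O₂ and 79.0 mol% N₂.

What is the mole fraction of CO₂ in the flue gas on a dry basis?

Stoichiometric O₂ = 3 × 411 = 1233 lbmol/h; O₂ fed = 1233 × 1.740 = 2145 lbmol/h.
N₂ fed = 2145 × 79/21 = 8071 lbmol/h.
Fuel reacted = 0.742 × 411 → ξ = 305 lbmol/h.
Outlet (n = n₀ + ν ξ):
  C₂H₄: 411 − 1(305) = 106
  O₂: 2145 − 3(305) = 1231
  N₂: 8071 (inert)
  CO₂: 0 + 2(305) = 609.9
  H₂O: 0 + 2(305) = 609.9
Dry total = 10020 lbmol/h; y_CO₂ (dry) = 609.9 / 10020 = 0.06089.

0.0609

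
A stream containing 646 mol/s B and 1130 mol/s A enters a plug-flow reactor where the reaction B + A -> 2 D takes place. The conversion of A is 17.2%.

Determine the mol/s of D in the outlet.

389 mol/s

A reacted = 0.172 × 1130 = 194.4 mol/s; ν_A = −1, so ξ = 194.4/1 = 194.4 mol/s.
Outlet amounts (n = n₀ + ν ξ):
  B: 646 − 1(194.4) = 451.6
  A: 1130 − 1(194.4) = 935.6
  D: 0 + 2(194.4) = 388.7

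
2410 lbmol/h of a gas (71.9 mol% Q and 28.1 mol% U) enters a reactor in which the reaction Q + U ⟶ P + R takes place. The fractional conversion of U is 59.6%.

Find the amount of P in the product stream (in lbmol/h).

U reacted = 0.596 × 677.2 = 403.6 lbmol/h; ν_U = −1, so ξ = 403.6/1 = 403.6 lbmol/h.
Outlet amounts (n = n₀ + ν ξ):
  Q: 1733 − 1(403.6) = 1329
  U: 677.2 − 1(403.6) = 273.6
  P: 0 + 1(403.6) = 403.6
  R: 0 + 1(403.6) = 403.6

404 lbmol/h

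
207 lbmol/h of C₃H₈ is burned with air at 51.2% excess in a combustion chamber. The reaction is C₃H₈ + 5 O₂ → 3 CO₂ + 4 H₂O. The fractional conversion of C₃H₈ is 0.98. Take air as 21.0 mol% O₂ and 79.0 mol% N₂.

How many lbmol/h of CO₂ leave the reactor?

609 lbmol/h

Stoichiometric O₂ = 5 × 207 = 1035 lbmol/h; O₂ fed = 1035 × 1.512 = 1565 lbmol/h.
N₂ fed = 1565 × 79/21 = 5887 lbmol/h.
Fuel reacted = 0.98 × 207 → ξ = 202.9 lbmol/h.
Outlet (n = n₀ + ν ξ):
  C₃H₈: 207 − 1(202.9) = 4.14
  O₂: 1565 − 5(202.9) = 550.6
  N₂: 5887 (inert)
  CO₂: 0 + 3(202.9) = 608.6
  H₂O: 0 + 4(202.9) = 811.4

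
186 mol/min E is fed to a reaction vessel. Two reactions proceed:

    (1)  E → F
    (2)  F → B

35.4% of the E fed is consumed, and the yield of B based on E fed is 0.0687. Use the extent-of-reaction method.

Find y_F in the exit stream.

0.285

Conversion of E: E consumed = 1ξ₁ = 0.354 × 186 → ξ₁ = 65.84 mol/min.
Yield of B: 1ξ₂ / 186 = 0.0687 → ξ₂ = 12.78 mol/min.
Outlet amounts (n = n₀ + Σ ν·ξ):
  E: 186 − 1(65.84) = 120.2
  F: 0 + 1(65.84) − 1(12.78) = 53.07
  B: 0 + 1(12.78) = 12.78
Total out = 186 mol/min; y_F = 53.07 / 186 = 0.2853.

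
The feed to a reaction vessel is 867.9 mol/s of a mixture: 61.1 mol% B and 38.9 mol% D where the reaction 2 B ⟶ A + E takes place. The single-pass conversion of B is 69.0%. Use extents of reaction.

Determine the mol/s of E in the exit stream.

183 mol/s

B reacted = 0.69 × 530.3 = 365.9 mol/s; ν_B = −2, so ξ = 365.9/2 = 182.9 mol/s.
Outlet amounts (n = n₀ + ν ξ):
  B: 530.3 − 2(182.9) = 164.4
  A: 0 + 1(182.9) = 182.9
  E: 0 + 1(182.9) = 182.9
  D: 337.6 (inert)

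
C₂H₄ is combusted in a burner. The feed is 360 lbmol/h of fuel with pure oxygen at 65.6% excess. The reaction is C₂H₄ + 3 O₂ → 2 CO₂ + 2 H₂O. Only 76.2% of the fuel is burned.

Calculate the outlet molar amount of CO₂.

549 lbmol/h

Stoichiometric O₂ = 3 × 360 = 1080 lbmol/h; O₂ fed = 1080 × 1.656 = 1788 lbmol/h.
Fuel reacted = 0.762 × 360 → ξ = 274.3 lbmol/h.
Outlet (n = n₀ + ν ξ):
  C₂H₄: 360 − 1(274.3) = 85.68
  O₂: 1788 − 3(274.3) = 965.5
  CO₂: 0 + 2(274.3) = 548.6
  H₂O: 0 + 2(274.3) = 548.6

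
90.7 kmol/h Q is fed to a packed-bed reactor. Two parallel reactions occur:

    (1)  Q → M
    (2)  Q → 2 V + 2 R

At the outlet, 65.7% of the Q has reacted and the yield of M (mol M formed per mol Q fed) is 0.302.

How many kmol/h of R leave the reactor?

Yield of M: 1ξ₁ / 90.7 = 0.302 → ξ₁ = 27.39 kmol/h.
Conversion of Q: 1ξ₁ + 1ξ₂ = 0.657 × 90.7 = 59.59 → ξ₂ = 32.2 kmol/h.
Outlet amounts (n = n₀ + Σ ν·ξ):
  Q: 90.7 − 1(27.39) − 1(32.2) = 31.11
  M: 0 + 1(27.39) = 27.39
  V: 0 + 2(32.2) = 64.4
  R: 0 + 2(32.2) = 64.4

64.4 kmol/h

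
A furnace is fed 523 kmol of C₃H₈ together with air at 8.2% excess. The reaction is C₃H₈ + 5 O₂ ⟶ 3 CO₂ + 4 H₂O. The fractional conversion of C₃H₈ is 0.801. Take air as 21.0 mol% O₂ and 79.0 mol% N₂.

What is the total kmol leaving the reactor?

Stoichiometric O₂ = 5 × 523 = 2615 kmol; O₂ fed = 2615 × 1.082 = 2829 kmol.
N₂ fed = 2829 × 79/21 = 10640 kmol.
Fuel reacted = 0.801 × 523 → ξ = 418.9 kmol.
Outlet (n = n₀ + ν ξ):
  C₃H₈: 523 − 1(418.9) = 104.1
  O₂: 2829 − 5(418.9) = 734.8
  N₂: 10640 (inert)
  CO₂: 0 + 3(418.9) = 1257
  H₂O: 0 + 4(418.9) = 1676
Total out = 104.1 + 734.8 + 10640 + 1257 + 1676 = 14420 kmol.

14400 kmol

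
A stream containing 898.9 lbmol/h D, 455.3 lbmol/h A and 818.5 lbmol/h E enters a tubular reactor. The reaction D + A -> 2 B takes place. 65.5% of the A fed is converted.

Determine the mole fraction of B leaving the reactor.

0.275

A reacted = 0.655 × 455.3 = 298.2 lbmol/h; ν_A = −1, so ξ = 298.2/1 = 298.2 lbmol/h.
Outlet amounts (n = n₀ + ν ξ):
  D: 898.9 − 1(298.2) = 600.7
  A: 455.3 − 1(298.2) = 157.1
  B: 0 + 2(298.2) = 596.4
  E: 818.5 (inert)
Total out = 2173 lbmol/h; y_B = 596.4 / 2173 = 0.2745.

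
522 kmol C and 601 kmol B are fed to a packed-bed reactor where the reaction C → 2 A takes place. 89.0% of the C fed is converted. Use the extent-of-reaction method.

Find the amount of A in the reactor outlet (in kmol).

929 kmol

C reacted = 0.89 × 522 = 464.6 kmol; ν_C = −1, so ξ = 464.6/1 = 464.6 kmol.
Outlet amounts (n = n₀ + ν ξ):
  C: 522 − 1(464.6) = 57.42
  A: 0 + 2(464.6) = 929.2
  B: 601 (inert)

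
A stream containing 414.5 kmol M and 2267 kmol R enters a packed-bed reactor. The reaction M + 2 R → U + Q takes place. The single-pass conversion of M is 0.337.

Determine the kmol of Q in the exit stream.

M reacted = 0.337 × 414.5 = 139.7 kmol; ν_M = −1, so ξ = 139.7/1 = 139.7 kmol.
Outlet amounts (n = n₀ + ν ξ):
  M: 414.5 − 1(139.7) = 274.8
  R: 2267 − 2(139.7) = 1988
  U: 0 + 1(139.7) = 139.7
  Q: 0 + 1(139.7) = 139.7

140 kmol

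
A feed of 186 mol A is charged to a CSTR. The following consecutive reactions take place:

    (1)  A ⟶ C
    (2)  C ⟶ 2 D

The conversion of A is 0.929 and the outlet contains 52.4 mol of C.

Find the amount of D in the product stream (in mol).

Conversion of A: A consumed = 1ξ₁ = 0.929 × 186 → ξ₁ = 172.8 mol.
C balance: n_C = 0 + 1ξ₁ − 1ξ₂ = 52.4 → ξ₂ = (1·172.8 − 52.4)/1 = 120.4 mol.
Outlet amounts (n = n₀ + Σ ν·ξ):
  A: 186 − 1(172.8) = 13.21
  C: 0 + 1(172.8) − 1(120.4) = 52.4
  D: 0 + 2(120.4) = 240.8

241 mol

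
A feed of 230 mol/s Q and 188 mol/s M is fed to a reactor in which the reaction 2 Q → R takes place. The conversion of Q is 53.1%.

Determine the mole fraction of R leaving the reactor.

Q reacted = 0.531 × 230 = 122.1 mol/s; ν_Q = −2, so ξ = 122.1/2 = 61.07 mol/s.
Outlet amounts (n = n₀ + ν ξ):
  Q: 230 − 2(61.07) = 107.9
  R: 0 + 1(61.07) = 61.07
  M: 188 (inert)
Total out = 356.9 mol/s; y_R = 61.07 / 356.9 = 0.1711.

0.171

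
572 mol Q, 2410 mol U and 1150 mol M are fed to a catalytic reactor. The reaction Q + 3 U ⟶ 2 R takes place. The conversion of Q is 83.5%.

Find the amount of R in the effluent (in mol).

Q reacted = 0.835 × 572 = 477.6 mol; ν_Q = −1, so ξ = 477.6/1 = 477.6 mol.
Outlet amounts (n = n₀ + ν ξ):
  Q: 572 − 1(477.6) = 94.38
  U: 2410 − 3(477.6) = 977.1
  R: 0 + 2(477.6) = 955.2
  M: 1150 (inert)

955 mol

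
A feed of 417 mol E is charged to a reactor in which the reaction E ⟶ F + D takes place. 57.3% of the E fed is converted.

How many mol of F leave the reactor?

E reacted = 0.573 × 417 = 238.9 mol; ν_E = −1, so ξ = 238.9/1 = 238.9 mol.
Outlet amounts (n = n₀ + ν ξ):
  E: 417 − 1(238.9) = 178.1
  F: 0 + 1(238.9) = 238.9
  D: 0 + 1(238.9) = 238.9

239 mol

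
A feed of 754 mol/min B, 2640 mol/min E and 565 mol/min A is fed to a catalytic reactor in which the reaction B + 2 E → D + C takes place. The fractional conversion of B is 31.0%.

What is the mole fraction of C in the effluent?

0.0627

B reacted = 0.31 × 754 = 233.7 mol/min; ν_B = −1, so ξ = 233.7/1 = 233.7 mol/min.
Outlet amounts (n = n₀ + ν ξ):
  B: 754 − 1(233.7) = 520.3
  E: 2640 − 2(233.7) = 2173
  D: 0 + 1(233.7) = 233.7
  C: 0 + 1(233.7) = 233.7
  A: 565 (inert)
Total out = 3725 mol/min; y_C = 233.7 / 3725 = 0.06274.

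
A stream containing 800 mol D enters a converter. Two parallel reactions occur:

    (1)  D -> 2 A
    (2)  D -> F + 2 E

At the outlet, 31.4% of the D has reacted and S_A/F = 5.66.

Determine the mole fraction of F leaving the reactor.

Conversion of D: D consumed = 0.314 × 800 = 251.2 mol = 1ξ₁ + 1ξ₂.
Selectivity: 2ξ₁ / (1ξ₂) = 5.66 → ξ₁ = 2.83 ξ₂.
Substitute: (1·2.83 + 1) ξ₂ = 251.2 → ξ₂ = 65.59 mol, ξ₁ = 185.6 mol.
Outlet amounts (n = n₀ + Σ ν·ξ):
  D: 800 − 1(185.6) − 1(65.59) = 548.8
  A: 0 + 2(185.6) = 371.2
  F: 0 + 1(65.59) = 65.59
  E: 0 + 2(65.59) = 131.2
Total out = 1117 mol; y_F = 65.59 / 1117 = 0.05873.

0.0587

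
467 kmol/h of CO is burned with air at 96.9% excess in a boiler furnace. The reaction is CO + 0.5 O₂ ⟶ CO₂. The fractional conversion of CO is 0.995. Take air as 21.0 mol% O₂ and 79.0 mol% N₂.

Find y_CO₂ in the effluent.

Stoichiometric O₂ = 0.5 × 467 = 233.5 kmol/h; O₂ fed = 233.5 × 1.969 = 459.8 kmol/h.
N₂ fed = 459.8 × 79/21 = 1730 kmol/h.
Fuel reacted = 0.995 × 467 → ξ = 464.7 kmol/h.
Outlet (n = n₀ + ν ξ):
  CO: 467 − 1(464.7) = 2.335
  O₂: 459.8 − 0.5(464.7) = 227.4
  N₂: 1730 (inert)
  CO₂: 0 + 1(464.7) = 464.7
Total out = 2424 kmol/h; y_CO₂ = 464.7 / 2424 = 0.1917.

0.192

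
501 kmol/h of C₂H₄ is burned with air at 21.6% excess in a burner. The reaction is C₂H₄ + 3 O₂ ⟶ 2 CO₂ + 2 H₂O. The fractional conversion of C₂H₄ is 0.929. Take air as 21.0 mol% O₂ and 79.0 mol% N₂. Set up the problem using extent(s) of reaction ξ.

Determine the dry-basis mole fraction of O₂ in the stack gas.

0.0521

Stoichiometric O₂ = 3 × 501 = 1503 kmol/h; O₂ fed = 1503 × 1.216 = 1828 kmol/h.
N₂ fed = 1828 × 79/21 = 6875 kmol/h.
Fuel reacted = 0.929 × 501 → ξ = 465.4 kmol/h.
Outlet (n = n₀ + ν ξ):
  C₂H₄: 501 − 1(465.4) = 35.57
  O₂: 1828 − 3(465.4) = 431.4
  N₂: 6875 (inert)
  CO₂: 0 + 2(465.4) = 930.9
  H₂O: 0 + 2(465.4) = 930.9
Dry total = 8273 kmol/h; y_O₂ (dry) = 431.4 / 8273 = 0.05214.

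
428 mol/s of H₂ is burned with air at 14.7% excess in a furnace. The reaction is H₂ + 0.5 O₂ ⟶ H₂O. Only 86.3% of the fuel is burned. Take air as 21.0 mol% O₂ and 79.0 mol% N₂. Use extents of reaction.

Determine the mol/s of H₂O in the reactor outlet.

Stoichiometric O₂ = 0.5 × 428 = 214 mol/s; O₂ fed = 214 × 1.147 = 245.5 mol/s.
N₂ fed = 245.5 × 79/21 = 923.4 mol/s.
Fuel reacted = 0.863 × 428 → ξ = 369.4 mol/s.
Outlet (n = n₀ + ν ξ):
  H₂: 428 − 1(369.4) = 58.64
  O₂: 245.5 − 0.5(369.4) = 60.78
  N₂: 923.4 (inert)
  H₂O: 0 + 1(369.4) = 369.4

369 mol/s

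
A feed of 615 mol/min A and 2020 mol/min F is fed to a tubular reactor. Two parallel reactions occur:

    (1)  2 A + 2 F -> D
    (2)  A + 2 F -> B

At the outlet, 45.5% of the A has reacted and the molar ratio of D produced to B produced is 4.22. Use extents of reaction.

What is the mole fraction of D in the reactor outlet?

Conversion of A: A consumed = 0.455 × 615 = 279.8 mol/min = 2ξ₁ + 1ξ₂.
Selectivity: 1ξ₁ / (1ξ₂) = 4.22 → ξ₁ = 4.22 ξ₂.
Substitute: (2·4.22 + 1) ξ₂ = 279.8 → ξ₂ = 29.64 mol/min, ξ₁ = 125.1 mol/min.
Outlet amounts (n = n₀ + Σ ν·ξ):
  A: 615 − 2(125.1) − 1(29.64) = 335.2
  F: 2020 − 2(125.1) − 2(29.64) = 1711
  D: 0 + 1(125.1) = 125.1
  B: 0 + 1(29.64) = 29.64
Total out = 2200 mol/min; y_D = 125.1 / 2200 = 0.05685.

0.0568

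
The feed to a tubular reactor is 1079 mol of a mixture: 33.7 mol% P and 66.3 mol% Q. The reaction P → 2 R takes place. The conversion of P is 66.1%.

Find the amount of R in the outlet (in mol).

P reacted = 0.661 × 363.6 = 240.4 mol; ν_P = −1, so ξ = 240.4/1 = 240.4 mol.
Outlet amounts (n = n₀ + ν ξ):
  P: 363.6 − 1(240.4) = 123.3
  R: 0 + 2(240.4) = 480.7
  Q: 715.4 (inert)

481 mol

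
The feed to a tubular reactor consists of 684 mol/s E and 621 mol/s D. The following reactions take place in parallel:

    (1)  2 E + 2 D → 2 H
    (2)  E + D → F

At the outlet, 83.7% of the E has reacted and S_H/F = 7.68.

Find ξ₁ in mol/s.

ξ₁ = 253 mol/s

Conversion of E: E consumed = 0.837 × 684 = 572.5 mol/s = 2ξ₁ + 1ξ₂.
Selectivity: 2ξ₁ / (1ξ₂) = 7.68 → ξ₁ = 3.84 ξ₂.
Substitute: (2·3.84 + 1) ξ₂ = 572.5 → ξ₂ = 65.96 mol/s, ξ₁ = 253.3 mol/s.
Outlet amounts (n = n₀ + Σ ν·ξ):
  E: 684 − 2(253.3) − 1(65.96) = 111.5
  D: 621 − 2(253.3) − 1(65.96) = 48.49
  H: 0 + 2(253.3) = 506.6
  F: 0 + 1(65.96) = 65.96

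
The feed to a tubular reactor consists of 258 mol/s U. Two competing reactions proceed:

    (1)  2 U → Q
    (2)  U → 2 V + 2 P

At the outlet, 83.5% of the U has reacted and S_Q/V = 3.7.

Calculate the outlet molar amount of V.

Conversion of U: U consumed = 0.835 × 258 = 215.4 mol/s = 2ξ₁ + 1ξ₂.
Selectivity: 1ξ₁ / (2ξ₂) = 3.7 → ξ₁ = 7.4 ξ₂.
Substitute: (2·7.4 + 1) ξ₂ = 215.4 → ξ₂ = 13.63 mol/s, ξ₁ = 100.9 mol/s.
Outlet amounts (n = n₀ + Σ ν·ξ):
  U: 258 − 2(100.9) − 1(13.63) = 42.57
  Q: 0 + 1(100.9) = 100.9
  V: 0 + 2(13.63) = 27.27
  P: 0 + 2(13.63) = 27.27

27.3 mol/s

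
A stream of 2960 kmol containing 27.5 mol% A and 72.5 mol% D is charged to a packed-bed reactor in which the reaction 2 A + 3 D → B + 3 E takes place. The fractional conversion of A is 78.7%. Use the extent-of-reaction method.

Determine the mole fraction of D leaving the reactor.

0.449

A reacted = 0.787 × 814 = 640.6 kmol; ν_A = −2, so ξ = 640.6/2 = 320.3 kmol.
Outlet amounts (n = n₀ + ν ξ):
  A: 814 − 2(320.3) = 173.4
  D: 2146 − 3(320.3) = 1185
  B: 0 + 1(320.3) = 320.3
  E: 0 + 3(320.3) = 960.9
Total out = 2640 kmol; y_D = 1185 / 2640 = 0.4489.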